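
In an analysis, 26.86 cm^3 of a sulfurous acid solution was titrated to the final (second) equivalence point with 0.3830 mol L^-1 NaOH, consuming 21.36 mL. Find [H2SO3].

0.152 M

n(NaOH) = 0.3830 x 0.02136 = 0.008181 mol.
At the final (second) equivalence point, 2 mol OH^- react per mol H2SO3, so n(H2SO3) = 0.008181 / 2 = 0.004090 mol.
[H2SO3] = 0.004090 / 0.02686 L = 0.152 M.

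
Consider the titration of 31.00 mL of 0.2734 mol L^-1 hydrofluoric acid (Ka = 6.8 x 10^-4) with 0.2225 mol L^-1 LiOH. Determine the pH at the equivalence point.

n(HF) = 0.2734 x 0.03100 = 0.008475 mol; V(LiOH) at equivalence = 0.008475/0.2225 = 0.03809 L.
At equivalence all the acid is converted to F-; total volume = 0.03100 + 0.03809 = 0.06909 L, so [F-] = 0.008475/0.06909 = 0.1227 M.
Kb = Kw/Ka = 1.0e-14 / 6.8 x 10^-4 = 1.47e-11.
[OH^-] = sqrt(Kb x [F-]) = sqrt(1.47e-11 x 0.1227) = 1.34e-6 M.
pOH = 5.87, so pH = 14.00 - 5.87 = 8.13.

8.13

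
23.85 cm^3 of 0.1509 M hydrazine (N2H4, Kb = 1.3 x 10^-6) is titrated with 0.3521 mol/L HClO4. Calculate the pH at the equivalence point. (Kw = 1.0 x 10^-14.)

n(N2H4) = 0.1509 x 0.02385 = 0.003599 mol; V(HClO4) at equivalence = 0.003599/0.3521 = 0.01022 L.
At equivalence the base is fully converted to N2H5+; total volume = 0.03407 L, so [N2H5+] = 0.003599/0.03407 = 0.1056 M.
Ka(N2H5+) = Kw/Kb = 1.0e-14 / 1.3 x 10^-6 = 7.69e-9.
[H^+] = sqrt(Ka x [N2H5+]) = sqrt(7.69e-9 x 0.1056) = 2.85e-5 M.
pH = -log(2.85e-5) = 4.55.

4.55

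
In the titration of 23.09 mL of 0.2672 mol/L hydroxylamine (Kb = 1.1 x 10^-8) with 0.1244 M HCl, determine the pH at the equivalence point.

3.56

n(NH2OH) = 0.2672 x 0.02309 = 0.006170 mol; V(HCl) at equivalence = 0.006170/0.1244 = 0.04960 L.
At equivalence the base is fully converted to NH3OH+; total volume = 0.07269 L, so [NH3OH+] = 0.006170/0.07269 = 0.08488 M.
Ka(NH3OH+) = Kw/Kb = 1.0e-14 / 1.1 x 10^-8 = 9.09e-7.
[H^+] = sqrt(Ka x [NH3OH+]) = sqrt(9.09e-7 x 0.08488) = 0.000278 M.
pH = -log(0.000278) = 3.56.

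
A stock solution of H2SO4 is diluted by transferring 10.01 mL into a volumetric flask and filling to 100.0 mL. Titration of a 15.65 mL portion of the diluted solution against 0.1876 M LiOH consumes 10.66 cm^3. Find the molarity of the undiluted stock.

n(LiOH) = 0.1876 x 0.01066 = 0.002000 mol.
n(H2SO4) in the aliquot = 0.002000 x 1/2 = 0.0009999 mol.
[diluted H2SO4] = 0.0009999 / 0.01565 = 0.06389 M.
Dilution factor = 100.0/10.01 = 9.990, so [stock] = 0.06389 x 9.990 = 0.638 M.

0.638 M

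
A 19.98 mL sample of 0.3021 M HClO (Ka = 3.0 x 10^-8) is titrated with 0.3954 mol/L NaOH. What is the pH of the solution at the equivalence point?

n(HClO) = 0.3021 x 0.01998 = 0.006036 mol; V(NaOH) at equivalence = 0.006036/0.3954 = 0.01527 L.
At equivalence all the acid is converted to ClO-; total volume = 0.01998 + 0.01527 = 0.03525 L, so [ClO-] = 0.006036/0.03525 = 0.1713 M.
Kb = Kw/Ka = 1.0e-14 / 3.0 x 10^-8 = 3.33e-7.
[OH^-] = sqrt(Kb x [ClO-]) = sqrt(3.33e-7 x 0.1713) = 0.000239 M.
pOH = 3.62, so pH = 14.00 - 3.62 = 10.38.

10.38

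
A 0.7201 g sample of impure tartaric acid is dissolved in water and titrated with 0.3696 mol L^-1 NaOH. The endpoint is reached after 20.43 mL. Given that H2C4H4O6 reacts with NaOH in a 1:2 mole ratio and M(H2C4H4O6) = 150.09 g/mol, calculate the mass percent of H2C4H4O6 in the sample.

n(NaOH) = 0.3696 x 0.02043 = 0.007551 mol.
n(H2C4H4O6) = 0.007551 / 2 = 0.003775 mol.
mass of H2C4H4O6 = 0.003775 x 150.09 = 0.5667 g.
% purity = 0.5667 / 0.7201 x 100 = 78.7%.

78.7%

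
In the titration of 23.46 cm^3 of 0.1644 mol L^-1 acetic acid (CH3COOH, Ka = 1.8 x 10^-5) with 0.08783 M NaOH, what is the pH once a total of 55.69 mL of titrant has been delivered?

n(acid) = 0.1644 x 0.02346 = 0.003857 mol; n(NaOH) added = 0.08783 x 0.05569 = 0.004891 mol.
Base is in excess by 0.004891 - 0.003857 = 0.001034 mol in a total volume of 0.07915 L.
[OH^-] = 0.001034/0.07915 = 0.01307 M, so pOH = 1.88 and pH = 14.00 - 1.88 = 12.12.

12.12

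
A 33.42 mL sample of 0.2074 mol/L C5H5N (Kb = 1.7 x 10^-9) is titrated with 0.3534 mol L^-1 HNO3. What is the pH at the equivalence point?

3.06

n(C5H5N) = 0.2074 x 0.03342 = 0.006931 mol; V(HNO3) at equivalence = 0.006931/0.3534 = 0.01961 L.
At equivalence the base is fully converted to C5H5NH+; total volume = 0.05303 L, so [C5H5NH+] = 0.006931/0.05303 = 0.1307 M.
Ka(C5H5NH+) = Kw/Kb = 1.0e-14 / 1.7 x 10^-9 = 5.88e-6.
[H^+] = sqrt(Ka x [C5H5NH+]) = sqrt(5.88e-6 x 0.1307) = 0.000877 M.
pH = -log(0.000877) = 3.06.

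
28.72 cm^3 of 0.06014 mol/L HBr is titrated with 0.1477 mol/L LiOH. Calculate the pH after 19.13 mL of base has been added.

n(acid) = 0.06014 x 0.02872 = 0.001727 mol; n(LiOH) added = 0.1477 x 0.01913 = 0.002826 mol.
Base is in excess by 0.002826 - 0.001727 = 0.001098 mol in a total volume of 0.04785 L.
[OH^-] = 0.001098/0.04785 = 0.02295 M, so pOH = 1.64 and pH = 14.00 - 1.64 = 12.36.

12.36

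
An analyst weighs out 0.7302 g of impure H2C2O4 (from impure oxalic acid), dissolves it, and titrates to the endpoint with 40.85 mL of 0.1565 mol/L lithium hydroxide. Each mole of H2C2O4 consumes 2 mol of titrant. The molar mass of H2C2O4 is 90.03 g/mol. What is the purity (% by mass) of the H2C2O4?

n(LiOH) = 0.1565 x 0.04085 = 0.006393 mol.
n(H2C2O4) = 0.006393 / 2 = 0.003197 mol.
mass of H2C2O4 = 0.003197 x 90.03 = 0.2878 g.
% purity = 0.2878 / 0.7302 x 100 = 39.4%.

39.4%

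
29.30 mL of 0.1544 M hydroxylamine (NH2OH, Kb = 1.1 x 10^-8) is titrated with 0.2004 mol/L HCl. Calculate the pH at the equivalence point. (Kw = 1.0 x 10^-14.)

3.55

n(NH2OH) = 0.1544 x 0.02930 = 0.004524 mol; V(HCl) at equivalence = 0.004524/0.2004 = 0.02257 L.
At equivalence the base is fully converted to NH3OH+; total volume = 0.05187 L, so [NH3OH+] = 0.004524/0.05187 = 0.08721 M.
Ka(NH3OH+) = Kw/Kb = 1.0e-14 / 1.1 x 10^-8 = 9.09e-7.
[H^+] = sqrt(Ka x [NH3OH+]) = sqrt(9.09e-7 x 0.08721) = 0.000282 M.
pH = -log(0.000282) = 3.55.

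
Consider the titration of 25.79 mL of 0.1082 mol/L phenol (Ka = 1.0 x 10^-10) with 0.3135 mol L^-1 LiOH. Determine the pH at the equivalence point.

11.45

n(C6H5OH) = 0.1082 x 0.02579 = 0.002790 mol; V(LiOH) at equivalence = 0.002790/0.3135 = 0.008901 L.
At equivalence all the acid is converted to C6H5O-; total volume = 0.02579 + 0.008901 = 0.03469 L, so [C6H5O-] = 0.002790/0.03469 = 0.08044 M.
Kb = Kw/Ka = 1.0e-14 / 1.0 x 10^-10 = 0.000100.
[OH^-] = sqrt(Kb x [C6H5O-]) = sqrt(0.000100 x 0.08044) = 0.00284 M.
pOH = 2.55, so pH = 14.00 - 2.55 = 11.45.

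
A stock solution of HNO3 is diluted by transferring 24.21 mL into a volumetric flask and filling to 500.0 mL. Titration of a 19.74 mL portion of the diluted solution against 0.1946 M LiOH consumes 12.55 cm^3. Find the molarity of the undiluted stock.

n(LiOH) = 0.1946 x 0.01255 = 0.002442 mol.
n(HNO3) in the aliquot = 0.002442 mol.
[diluted HNO3] = 0.002442 / 0.01974 = 0.1237 M.
Dilution factor = 500.0/24.21 = 20.65, so [stock] = 0.1237 x 20.65 = 2.56 M.

2.56 M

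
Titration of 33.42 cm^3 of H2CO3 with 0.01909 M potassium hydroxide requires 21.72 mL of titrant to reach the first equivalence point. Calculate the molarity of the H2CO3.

0.0124 M

n(KOH) = 0.01909 x 0.02172 = 0.0004146 mol.
At the first equivalence point, 1 mol OH^- react per mol H2CO3, so n(H2CO3) = 0.0004146 / 1 = 0.0004146 mol.
[H2CO3] = 0.0004146 / 0.03342 L = 0.0124 M.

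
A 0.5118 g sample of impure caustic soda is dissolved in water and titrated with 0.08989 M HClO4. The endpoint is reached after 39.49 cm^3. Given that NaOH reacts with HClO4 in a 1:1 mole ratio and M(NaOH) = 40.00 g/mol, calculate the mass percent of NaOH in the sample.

27.7%

n(HClO4) = 0.08989 x 0.03949 = 0.003550 mol.
n(NaOH) = 0.003550 / 1 = 0.003550 mol.
mass of NaOH = 0.003550 x 40.00 = 0.1420 g.
% purity = 0.1420 / 0.5118 x 100 = 27.7%.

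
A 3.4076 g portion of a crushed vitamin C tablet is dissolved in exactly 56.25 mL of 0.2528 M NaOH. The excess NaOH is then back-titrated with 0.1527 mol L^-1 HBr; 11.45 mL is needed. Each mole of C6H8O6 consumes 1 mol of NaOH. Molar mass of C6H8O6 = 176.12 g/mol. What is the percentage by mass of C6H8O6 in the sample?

Total n(NaOH) added = 0.2528 x 0.05625 = 0.01422 mol.
n(HBr) used = 0.1527 x 0.01145 = 0.001748 mol, which equals the excess n(NaOH).
So n(NaOH) consumed by the sample = 0.01422 - 0.001748 = 0.01247 mol.
n(C6H8O6) = 0.01247 / 1 = 0.01247 mol.
mass C6H8O6 = 0.01247 x 176.12 = 2.196 g, so %C6H8O6 = 2.196/3.4076 x 100 = 64.5%.

64.5%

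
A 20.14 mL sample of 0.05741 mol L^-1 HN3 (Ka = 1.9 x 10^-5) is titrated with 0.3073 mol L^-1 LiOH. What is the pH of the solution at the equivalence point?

8.70

n(HN3) = 0.05741 x 0.02014 = 0.001156 mol; V(LiOH) at equivalence = 0.001156/0.3073 = 0.003763 L.
At equivalence all the acid is converted to N3-; total volume = 0.02014 + 0.003763 = 0.02390 L, so [N3-] = 0.001156/0.02390 = 0.04837 M.
Kb = Kw/Ka = 1.0e-14 / 1.9 x 10^-5 = 5.26e-10.
[OH^-] = sqrt(Kb x [N3-]) = sqrt(5.26e-10 x 0.04837) = 5.05e-6 M.
pOH = 5.30, so pH = 14.00 - 5.30 = 8.70.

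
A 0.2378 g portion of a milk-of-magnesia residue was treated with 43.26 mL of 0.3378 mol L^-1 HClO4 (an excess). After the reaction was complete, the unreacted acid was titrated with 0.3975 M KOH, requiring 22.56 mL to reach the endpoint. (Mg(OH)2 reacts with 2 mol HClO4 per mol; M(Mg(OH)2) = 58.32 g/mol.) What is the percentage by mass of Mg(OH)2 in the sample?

69.2%

Total n(HClO4) added = 0.3378 x 0.04326 = 0.01461 mol.
n(KOH) used = 0.3975 x 0.02256 = 0.008968 mol, which equals the excess n(HClO4).
So n(HClO4) consumed by the sample = 0.01461 - 0.008968 = 0.005646 mol.
n(Mg(OH)2) = 0.005646 / 2 = 0.002823 mol.
mass Mg(OH)2 = 0.002823 x 58.32 = 0.1646 g, so %Mg(OH)2 = 0.1646/0.2378 x 100 = 69.2%.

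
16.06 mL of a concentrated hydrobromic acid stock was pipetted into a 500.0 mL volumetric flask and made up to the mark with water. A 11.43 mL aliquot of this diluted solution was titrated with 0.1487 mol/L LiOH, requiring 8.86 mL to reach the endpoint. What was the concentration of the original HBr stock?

n(LiOH) = 0.1487 x 0.008860 = 0.001317 mol.
n(HBr) in the aliquot = 0.001317 mol.
[diluted HBr] = 0.001317 / 0.01143 = 0.1153 M.
Dilution factor = 500.0/16.06 = 31.13, so [stock] = 0.1153 x 31.13 = 3.59 M.

3.59 M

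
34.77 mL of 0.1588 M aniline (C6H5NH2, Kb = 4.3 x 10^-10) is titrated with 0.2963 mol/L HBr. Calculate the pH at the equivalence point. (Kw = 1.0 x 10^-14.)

2.81

n(C6H5NH2) = 0.1588 x 0.03477 = 0.005521 mol; V(HBr) at equivalence = 0.005521/0.2963 = 0.01863 L.
At equivalence the base is fully converted to C6H5NH3+; total volume = 0.05340 L, so [C6H5NH3+] = 0.005521/0.05340 = 0.1034 M.
Ka(C6H5NH3+) = Kw/Kb = 1.0e-14 / 4.3 x 10^-10 = 2.33e-5.
[H^+] = sqrt(Ka x [C6H5NH3+]) = sqrt(2.33e-5 x 0.1034) = 0.00155 M.
pH = -log(0.00155) = 2.81.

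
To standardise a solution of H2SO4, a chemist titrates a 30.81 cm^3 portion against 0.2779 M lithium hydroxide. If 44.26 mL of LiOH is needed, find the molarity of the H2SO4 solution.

0.200 M

n(LiOH) delivered = 0.2779 x 0.04426 = 0.01230 mol.
The reaction is 1 H2SO4 + 2 LiOH, so n(H2SO4) = 0.01230 x 1/2 = 0.006150 mol.
[H2SO4] = 0.006150 mol / 0.03081 L = 0.200 M.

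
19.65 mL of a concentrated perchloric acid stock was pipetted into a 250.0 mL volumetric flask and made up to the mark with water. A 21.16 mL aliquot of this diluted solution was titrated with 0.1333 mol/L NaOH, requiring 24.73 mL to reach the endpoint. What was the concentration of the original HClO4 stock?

n(NaOH) = 0.1333 x 0.02473 = 0.003297 mol.
n(HClO4) in the aliquot = 0.003297 mol.
[diluted HClO4] = 0.003297 / 0.02116 = 0.1558 M.
Dilution factor = 250.0/19.65 = 12.72, so [stock] = 0.1558 x 12.72 = 1.98 M.

1.98 M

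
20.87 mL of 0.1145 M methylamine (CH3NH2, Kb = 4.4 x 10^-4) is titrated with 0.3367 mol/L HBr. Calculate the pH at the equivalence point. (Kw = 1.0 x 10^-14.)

n(CH3NH2) = 0.1145 x 0.02087 = 0.002390 mol; V(HBr) at equivalence = 0.002390/0.3367 = 0.007097 L.
At equivalence the base is fully converted to CH3NH3+; total volume = 0.02797 L, so [CH3NH3+] = 0.002390/0.02797 = 0.08544 M.
Ka(CH3NH3+) = Kw/Kb = 1.0e-14 / 4.4 x 10^-4 = 2.27e-11.
[H^+] = sqrt(Ka x [CH3NH3+]) = sqrt(2.27e-11 x 0.08544) = 1.39e-6 M.
pH = -log(1.39e-6) = 5.86.

5.86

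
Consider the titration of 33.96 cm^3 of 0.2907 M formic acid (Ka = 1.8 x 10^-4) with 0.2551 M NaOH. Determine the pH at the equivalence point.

n(HCOOH) = 0.2907 x 0.03396 = 0.009872 mol; V(NaOH) at equivalence = 0.009872/0.2551 = 0.03870 L.
At equivalence all the acid is converted to HCOO-; total volume = 0.03396 + 0.03870 = 0.07266 L, so [HCOO-] = 0.009872/0.07266 = 0.1359 M.
Kb = Kw/Ka = 1.0e-14 / 1.8 x 10^-4 = 5.56e-11.
[OH^-] = sqrt(Kb x [HCOO-]) = sqrt(5.56e-11 x 0.1359) = 2.75e-6 M.
pOH = 5.56, so pH = 14.00 - 5.56 = 8.44.

8.44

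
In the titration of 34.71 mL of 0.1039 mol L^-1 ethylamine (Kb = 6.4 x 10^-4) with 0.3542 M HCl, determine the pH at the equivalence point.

5.95

n(C2H5NH2) = 0.1039 x 0.03471 = 0.003606 mol; V(HCl) at equivalence = 0.003606/0.3542 = 0.01018 L.
At equivalence the base is fully converted to C2H5NH3+; total volume = 0.04489 L, so [C2H5NH3+] = 0.003606/0.04489 = 0.08033 M.
Ka(C2H5NH3+) = Kw/Kb = 1.0e-14 / 6.4 x 10^-4 = 1.56e-11.
[H^+] = sqrt(Ka x [C2H5NH3+]) = sqrt(1.56e-11 x 0.08033) = 1.12e-6 M.
pH = -log(1.12e-6) = 5.95.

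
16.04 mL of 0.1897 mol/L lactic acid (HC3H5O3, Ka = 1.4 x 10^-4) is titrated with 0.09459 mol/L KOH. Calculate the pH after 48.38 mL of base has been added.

n(acid) = 0.1897 x 0.01604 = 0.003043 mol; n(KOH) added = 0.09459 x 0.04838 = 0.004576 mol.
Base is in excess by 0.004576 - 0.003043 = 0.001533 mol in a total volume of 0.06442 L.
[OH^-] = 0.001533/0.06442 = 0.02380 M, so pOH = 1.62 and pH = 14.00 - 1.62 = 12.38.

12.38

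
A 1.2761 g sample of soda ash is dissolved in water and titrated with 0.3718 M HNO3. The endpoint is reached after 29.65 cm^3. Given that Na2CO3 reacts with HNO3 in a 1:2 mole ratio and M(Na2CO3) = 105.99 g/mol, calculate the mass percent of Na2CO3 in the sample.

n(HNO3) = 0.3718 x 0.02965 = 0.01102 mol.
n(Na2CO3) = 0.01102 / 2 = 0.005512 mol.
mass of Na2CO3 = 0.005512 x 105.99 = 0.5842 g.
% purity = 0.5842 / 1.2761 x 100 = 45.8%.

45.8%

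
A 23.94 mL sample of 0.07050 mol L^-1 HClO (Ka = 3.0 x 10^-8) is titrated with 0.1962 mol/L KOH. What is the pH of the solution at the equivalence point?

n(HClO) = 0.07050 x 0.02394 = 0.001688 mol; V(KOH) at equivalence = 0.001688/0.1962 = 0.008602 L.
At equivalence all the acid is converted to ClO-; total volume = 0.02394 + 0.008602 = 0.03254 L, so [ClO-] = 0.001688/0.03254 = 0.05186 M.
Kb = Kw/Ka = 1.0e-14 / 3.0 x 10^-8 = 3.33e-7.
[OH^-] = sqrt(Kb x [ClO-]) = sqrt(3.33e-7 x 0.05186) = 0.000131 M.
pOH = 3.88, so pH = 14.00 - 3.88 = 10.12.

10.12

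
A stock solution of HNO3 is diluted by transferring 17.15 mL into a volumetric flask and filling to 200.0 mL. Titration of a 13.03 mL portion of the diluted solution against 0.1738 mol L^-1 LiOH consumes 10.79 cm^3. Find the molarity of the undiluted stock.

n(LiOH) = 0.1738 x 0.01079 = 0.001875 mol.
n(HNO3) in the aliquot = 0.001875 mol.
[diluted HNO3] = 0.001875 / 0.01303 = 0.1439 M.
Dilution factor = 200.0/17.15 = 11.66, so [stock] = 0.1439 x 11.66 = 1.68 M.

1.68 M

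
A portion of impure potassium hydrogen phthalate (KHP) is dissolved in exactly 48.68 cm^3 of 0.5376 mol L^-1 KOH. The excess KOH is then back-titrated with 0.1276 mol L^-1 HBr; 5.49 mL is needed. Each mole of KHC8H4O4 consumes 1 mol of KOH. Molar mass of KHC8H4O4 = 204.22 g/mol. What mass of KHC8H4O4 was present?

5.20 g

Total n(KOH) added = 0.5376 x 0.04868 = 0.02617 mol.
n(HBr) used = 0.1276 x 0.005490 = 0.0007005 mol, which equals the excess n(KOH).
So n(KOH) consumed by the sample = 0.02617 - 0.0007005 = 0.02547 mol.
n(KHC8H4O4) = 0.02547 / 1 = 0.02547 mol.
mass = 0.02547 mol x 204.22 g/mol = 5.20 g.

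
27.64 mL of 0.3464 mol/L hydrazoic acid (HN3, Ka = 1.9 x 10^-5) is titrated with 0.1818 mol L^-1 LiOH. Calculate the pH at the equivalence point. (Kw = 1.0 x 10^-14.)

8.90

n(HN3) = 0.3464 x 0.02764 = 0.009574 mol; V(LiOH) at equivalence = 0.009574/0.1818 = 0.05266 L.
At equivalence all the acid is converted to N3-; total volume = 0.02764 + 0.05266 = 0.08030 L, so [N3-] = 0.009574/0.08030 = 0.1192 M.
Kb = Kw/Ka = 1.0e-14 / 1.9 x 10^-5 = 5.26e-10.
[OH^-] = sqrt(Kb x [N3-]) = sqrt(5.26e-10 x 0.1192) = 7.92e-6 M.
pOH = 5.10, so pH = 14.00 - 5.10 = 8.90.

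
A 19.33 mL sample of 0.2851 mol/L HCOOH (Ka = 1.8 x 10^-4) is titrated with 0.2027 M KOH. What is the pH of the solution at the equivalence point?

n(HCOOH) = 0.2851 x 0.01933 = 0.005511 mol; V(KOH) at equivalence = 0.005511/0.2027 = 0.02719 L.
At equivalence all the acid is converted to HCOO-; total volume = 0.01933 + 0.02719 = 0.04652 L, so [HCOO-] = 0.005511/0.04652 = 0.1185 M.
Kb = Kw/Ka = 1.0e-14 / 1.8 x 10^-4 = 5.56e-11.
[OH^-] = sqrt(Kb x [HCOO-]) = sqrt(5.56e-11 x 0.1185) = 2.57e-6 M.
pOH = 5.59, so pH = 14.00 - 5.59 = 8.41.

8.41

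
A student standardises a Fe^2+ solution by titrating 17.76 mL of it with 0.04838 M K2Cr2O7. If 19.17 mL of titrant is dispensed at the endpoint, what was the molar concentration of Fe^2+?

0.313 M

n(K2Cr2O7) = 0.04838 x 0.01917 = 0.0009274 mol.
From the balanced equation, 1 mol K2Cr2O7 reacts with 6 mol Fe^2+, so n(Fe^2+) = 0.0009274 x 6/1 = 0.005565 mol.
[Fe^2+] = 0.005565 / 0.01776 L = 0.313 M.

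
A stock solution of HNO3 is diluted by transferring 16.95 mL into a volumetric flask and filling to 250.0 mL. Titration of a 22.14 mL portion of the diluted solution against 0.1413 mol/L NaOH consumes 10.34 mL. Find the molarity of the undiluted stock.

0.973 M

n(NaOH) = 0.1413 x 0.01034 = 0.001461 mol.
n(HNO3) in the aliquot = 0.001461 mol.
[diluted HNO3] = 0.001461 / 0.02214 = 0.06599 M.
Dilution factor = 250.0/16.95 = 14.75, so [stock] = 0.06599 x 14.75 = 0.973 M.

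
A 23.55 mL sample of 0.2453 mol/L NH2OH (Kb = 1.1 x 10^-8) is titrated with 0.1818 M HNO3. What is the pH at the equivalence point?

n(NH2OH) = 0.2453 x 0.02355 = 0.005777 mol; V(HNO3) at equivalence = 0.005777/0.1818 = 0.03178 L.
At equivalence the base is fully converted to NH3OH+; total volume = 0.05533 L, so [NH3OH+] = 0.005777/0.05533 = 0.1044 M.
Ka(NH3OH+) = Kw/Kb = 1.0e-14 / 1.1 x 10^-8 = 9.09e-7.
[H^+] = sqrt(Ka x [NH3OH+]) = sqrt(9.09e-7 x 0.1044) = 0.000308 M.
pH = -log(0.000308) = 3.51.

3.51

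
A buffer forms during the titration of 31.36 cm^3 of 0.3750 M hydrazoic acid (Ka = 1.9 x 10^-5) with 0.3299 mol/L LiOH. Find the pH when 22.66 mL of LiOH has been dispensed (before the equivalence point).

Initial n(HN3) = 0.3750 x 0.03136 = 0.01176 mol.
n(LiOH) added = 0.3299 x 0.02266 = 0.007476 mol, converting that many moles of HN3 to N3-.
Remaining n(HN3) = 0.004284 mol; n(N3-) = 0.007476 mol.
By Henderson-Hasselbalch, pH = pKa + log([A^-]/[HA]) = 4.72 + log(0.007476/0.004284) = 4.72 + (+0.24) = 4.96.

4.96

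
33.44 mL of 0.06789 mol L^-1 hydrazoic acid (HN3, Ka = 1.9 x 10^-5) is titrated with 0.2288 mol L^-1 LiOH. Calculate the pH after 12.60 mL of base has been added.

12.12

n(acid) = 0.06789 x 0.03344 = 0.002270 mol; n(LiOH) added = 0.2288 x 0.01260 = 0.002883 mol.
Base is in excess by 0.002883 - 0.002270 = 0.0006126 mol in a total volume of 0.04604 L.
[OH^-] = 0.0006126/0.04604 = 0.01331 M, so pOH = 1.88 and pH = 14.00 - 1.88 = 12.12.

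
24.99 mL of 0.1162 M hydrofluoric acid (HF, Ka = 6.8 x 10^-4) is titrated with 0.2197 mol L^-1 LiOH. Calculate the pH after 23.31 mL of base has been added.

n(acid) = 0.1162 x 0.02499 = 0.002904 mol; n(LiOH) added = 0.2197 x 0.02331 = 0.005121 mol.
Base is in excess by 0.005121 - 0.002904 = 0.002217 mol in a total volume of 0.04830 L.
[OH^-] = 0.002217/0.04830 = 0.04591 M, so pOH = 1.34 and pH = 14.00 - 1.34 = 12.66.

12.66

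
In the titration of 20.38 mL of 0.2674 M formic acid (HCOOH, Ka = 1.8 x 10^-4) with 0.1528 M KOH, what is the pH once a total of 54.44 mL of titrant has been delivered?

n(acid) = 0.2674 x 0.02038 = 0.005450 mol; n(KOH) added = 0.1528 x 0.05444 = 0.008318 mol.
Base is in excess by 0.008318 - 0.005450 = 0.002869 mol in a total volume of 0.07482 L.
[OH^-] = 0.002869/0.07482 = 0.03834 M, so pOH = 1.42 and pH = 14.00 - 1.42 = 12.58.

12.58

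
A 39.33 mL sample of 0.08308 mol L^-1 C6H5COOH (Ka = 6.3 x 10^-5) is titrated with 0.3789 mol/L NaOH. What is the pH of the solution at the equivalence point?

n(C6H5COOH) = 0.08308 x 0.03933 = 0.003268 mol; V(NaOH) at equivalence = 0.003268/0.3789 = 0.008624 L.
At equivalence all the acid is converted to C6H5COO-; total volume = 0.03933 + 0.008624 = 0.04795 L, so [C6H5COO-] = 0.003268/0.04795 = 0.06814 M.
Kb = Kw/Ka = 1.0e-14 / 6.3 x 10^-5 = 1.59e-10.
[OH^-] = sqrt(Kb x [C6H5COO-]) = sqrt(1.59e-10 x 0.06814) = 3.29e-6 M.
pOH = 5.48, so pH = 14.00 - 5.48 = 8.52.

8.52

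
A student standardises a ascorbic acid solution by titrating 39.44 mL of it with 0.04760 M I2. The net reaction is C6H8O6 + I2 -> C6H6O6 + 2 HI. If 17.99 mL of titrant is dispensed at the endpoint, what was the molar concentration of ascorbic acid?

0.0217 M

n(I2) = 0.04760 x 0.01799 = 0.0008563 mol.
From the balanced equation, 1 mol I2 reacts with 1 mol ascorbic acid, so n(ascorbic acid) = 0.0008563 x 1/1 = 0.0008563 mol.
[ascorbic acid] = 0.0008563 / 0.03944 L = 0.0217 M.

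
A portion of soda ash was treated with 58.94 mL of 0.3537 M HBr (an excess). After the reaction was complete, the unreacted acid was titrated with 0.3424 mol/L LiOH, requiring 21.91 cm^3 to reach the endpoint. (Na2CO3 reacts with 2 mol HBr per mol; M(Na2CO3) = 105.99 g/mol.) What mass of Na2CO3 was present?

Total n(HBr) added = 0.3537 x 0.05894 = 0.02085 mol.
n(LiOH) used = 0.3424 x 0.02191 = 0.007502 mol, which equals the excess n(HBr).
So n(HBr) consumed by the sample = 0.02085 - 0.007502 = 0.01335 mol.
n(Na2CO3) = 0.01335 / 2 = 0.006673 mol.
mass = 0.006673 mol x 105.99 g/mol = 0.707 g.

0.707 g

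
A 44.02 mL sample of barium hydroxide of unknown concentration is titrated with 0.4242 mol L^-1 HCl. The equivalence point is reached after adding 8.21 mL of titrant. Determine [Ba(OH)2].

n(HCl) delivered = 0.4242 x 0.008210 = 0.003483 mol.
The reaction is 1 Ba(OH)2 + 2 HCl, so n(Ba(OH)2) = 0.003483 x 1/2 = 0.001741 mol.
[Ba(OH)2] = 0.001741 mol / 0.04402 L = 0.0396 M.

0.0396 M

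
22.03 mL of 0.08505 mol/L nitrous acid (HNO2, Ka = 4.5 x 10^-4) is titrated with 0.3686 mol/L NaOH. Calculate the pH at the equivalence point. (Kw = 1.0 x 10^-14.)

8.09

n(HNO2) = 0.08505 x 0.02203 = 0.001874 mol; V(NaOH) at equivalence = 0.001874/0.3686 = 0.005083 L.
At equivalence all the acid is converted to NO2-; total volume = 0.02203 + 0.005083 = 0.02711 L, so [NO2-] = 0.001874/0.02711 = 0.06910 M.
Kb = Kw/Ka = 1.0e-14 / 4.5 x 10^-4 = 2.22e-11.
[OH^-] = sqrt(Kb x [NO2-]) = sqrt(2.22e-11 x 0.06910) = 1.24e-6 M.
pOH = 5.91, so pH = 14.00 - 5.91 = 8.09.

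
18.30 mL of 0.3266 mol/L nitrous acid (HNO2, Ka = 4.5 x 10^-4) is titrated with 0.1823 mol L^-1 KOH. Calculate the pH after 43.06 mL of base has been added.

12.48

n(acid) = 0.3266 x 0.01830 = 0.005977 mol; n(KOH) added = 0.1823 x 0.04306 = 0.007850 mol.
Base is in excess by 0.007850 - 0.005977 = 0.001873 mol in a total volume of 0.06136 L.
[OH^-] = 0.001873/0.06136 = 0.03053 M, so pOH = 1.52 and pH = 14.00 - 1.52 = 12.48.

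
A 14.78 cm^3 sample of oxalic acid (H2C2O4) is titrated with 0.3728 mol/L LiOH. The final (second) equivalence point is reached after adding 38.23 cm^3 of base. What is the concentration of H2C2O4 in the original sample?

n(LiOH) = 0.3728 x 0.03823 = 0.01425 mol.
At the final (second) equivalence point, 2 mol OH^- react per mol H2C2O4, so n(H2C2O4) = 0.01425 / 2 = 0.007126 mol.
[H2C2O4] = 0.007126 / 0.01478 L = 0.482 M.

0.482 M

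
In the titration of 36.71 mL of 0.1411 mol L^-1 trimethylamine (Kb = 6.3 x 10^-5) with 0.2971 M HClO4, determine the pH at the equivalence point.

5.41

n((CH3)3N) = 0.1411 x 0.03671 = 0.005180 mol; V(HClO4) at equivalence = 0.005180/0.2971 = 0.01743 L.
At equivalence the base is fully converted to (CH3)3NH+; total volume = 0.05414 L, so [(CH3)3NH+] = 0.005180/0.05414 = 0.09567 M.
Ka((CH3)3NH+) = Kw/Kb = 1.0e-14 / 6.3 x 10^-5 = 1.59e-10.
[H^+] = sqrt(Ka x [(CH3)3NH+]) = sqrt(1.59e-10 x 0.09567) = 3.90e-6 M.
pH = -log(3.90e-6) = 5.41.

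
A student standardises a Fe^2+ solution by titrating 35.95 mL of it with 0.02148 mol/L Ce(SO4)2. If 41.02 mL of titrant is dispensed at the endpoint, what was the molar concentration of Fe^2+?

n(Ce(SO4)2) = 0.02148 x 0.04102 = 0.0008811 mol.
From the balanced equation, 1 mol Ce(SO4)2 reacts with 1 mol Fe^2+, so n(Fe^2+) = 0.0008811 x 1/1 = 0.0008811 mol.
[Fe^2+] = 0.0008811 / 0.03595 L = 0.0245 M.

0.0245 M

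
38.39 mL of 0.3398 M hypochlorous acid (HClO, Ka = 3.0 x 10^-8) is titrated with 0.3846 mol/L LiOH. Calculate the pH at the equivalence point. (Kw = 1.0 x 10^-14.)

n(HClO) = 0.3398 x 0.03839 = 0.01304 mol; V(LiOH) at equivalence = 0.01304/0.3846 = 0.03392 L.
At equivalence all the acid is converted to ClO-; total volume = 0.03839 + 0.03392 = 0.07231 L, so [ClO-] = 0.01304/0.07231 = 0.1804 M.
Kb = Kw/Ka = 1.0e-14 / 3.0 x 10^-8 = 3.33e-7.
[OH^-] = sqrt(Kb x [ClO-]) = sqrt(3.33e-7 x 0.1804) = 0.000245 M.
pOH = 3.61, so pH = 14.00 - 3.61 = 10.39.

10.39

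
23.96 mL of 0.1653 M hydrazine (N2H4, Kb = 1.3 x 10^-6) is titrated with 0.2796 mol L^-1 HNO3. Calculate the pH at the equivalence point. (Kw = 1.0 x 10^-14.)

4.55

n(N2H4) = 0.1653 x 0.02396 = 0.003961 mol; V(HNO3) at equivalence = 0.003961/0.2796 = 0.01417 L.
At equivalence the base is fully converted to N2H5+; total volume = 0.03813 L, so [N2H5+] = 0.003961/0.03813 = 0.1039 M.
Ka(N2H5+) = Kw/Kb = 1.0e-14 / 1.3 x 10^-6 = 7.69e-9.
[H^+] = sqrt(Ka x [N2H5+]) = sqrt(7.69e-9 x 0.1039) = 2.83e-5 M.
pH = -log(2.83e-5) = 4.55.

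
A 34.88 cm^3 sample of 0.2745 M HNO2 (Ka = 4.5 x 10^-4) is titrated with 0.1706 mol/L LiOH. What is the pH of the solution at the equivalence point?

8.18

n(HNO2) = 0.2745 x 0.03488 = 0.009575 mol; V(LiOH) at equivalence = 0.009575/0.1706 = 0.05612 L.
At equivalence all the acid is converted to NO2-; total volume = 0.03488 + 0.05612 = 0.09100 L, so [NO2-] = 0.009575/0.09100 = 0.1052 M.
Kb = Kw/Ka = 1.0e-14 / 4.5 x 10^-4 = 2.22e-11.
[OH^-] = sqrt(Kb x [NO2-]) = sqrt(2.22e-11 x 0.1052) = 1.53e-6 M.
pOH = 5.82, so pH = 14.00 - 5.82 = 8.18.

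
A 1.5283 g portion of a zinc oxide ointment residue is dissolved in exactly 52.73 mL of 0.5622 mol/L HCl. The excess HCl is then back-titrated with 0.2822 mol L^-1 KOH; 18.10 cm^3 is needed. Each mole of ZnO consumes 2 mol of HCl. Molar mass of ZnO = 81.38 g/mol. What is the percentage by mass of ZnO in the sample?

Total n(HCl) added = 0.5622 x 0.05273 = 0.02964 mol.
n(KOH) used = 0.2822 x 0.01810 = 0.005108 mol, which equals the excess n(HCl).
So n(HCl) consumed by the sample = 0.02964 - 0.005108 = 0.02454 mol.
n(ZnO) = 0.02454 / 2 = 0.01227 mol.
mass ZnO = 0.01227 x 81.38 = 0.9984 g, so %ZnO = 0.9984/1.5283 x 100 = 65.3%.

65.3%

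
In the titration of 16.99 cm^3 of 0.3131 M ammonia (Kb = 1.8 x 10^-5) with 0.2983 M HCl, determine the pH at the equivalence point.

5.04

n(NH3) = 0.3131 x 0.01699 = 0.005320 mol; V(HCl) at equivalence = 0.005320/0.2983 = 0.01783 L.
At equivalence the base is fully converted to NH4+; total volume = 0.03482 L, so [NH4+] = 0.005320/0.03482 = 0.1528 M.
Ka(NH4+) = Kw/Kb = 1.0e-14 / 1.8 x 10^-5 = 5.56e-10.
[H^+] = sqrt(Ka x [NH4+]) = sqrt(5.56e-10 x 0.1528) = 9.21e-6 M.
pH = -log(9.21e-6) = 5.04.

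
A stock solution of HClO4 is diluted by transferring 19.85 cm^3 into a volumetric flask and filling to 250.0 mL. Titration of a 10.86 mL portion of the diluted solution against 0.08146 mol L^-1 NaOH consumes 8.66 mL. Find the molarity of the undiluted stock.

n(NaOH) = 0.08146 x 0.008660 = 0.0007054 mol.
n(HClO4) in the aliquot = 0.0007054 mol.
[diluted HClO4] = 0.0007054 / 0.01086 = 0.06496 M.
Dilution factor = 250.0/19.85 = 12.59, so [stock] = 0.06496 x 12.59 = 0.818 M.

0.818 M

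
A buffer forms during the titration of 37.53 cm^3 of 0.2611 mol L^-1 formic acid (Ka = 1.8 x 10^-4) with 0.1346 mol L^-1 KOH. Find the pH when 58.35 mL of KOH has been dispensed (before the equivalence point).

4.35

Initial n(HCOOH) = 0.2611 x 0.03753 = 0.009799 mol.
n(KOH) added = 0.1346 x 0.05835 = 0.007854 mol, converting that many moles of HCOOH to HCOO-.
Remaining n(HCOOH) = 0.001945 mol; n(HCOO-) = 0.007854 mol.
By Henderson-Hasselbalch, pH = pKa + log([A^-]/[HA]) = 3.74 + log(0.007854/0.001945) = 3.74 + (+0.61) = 4.35.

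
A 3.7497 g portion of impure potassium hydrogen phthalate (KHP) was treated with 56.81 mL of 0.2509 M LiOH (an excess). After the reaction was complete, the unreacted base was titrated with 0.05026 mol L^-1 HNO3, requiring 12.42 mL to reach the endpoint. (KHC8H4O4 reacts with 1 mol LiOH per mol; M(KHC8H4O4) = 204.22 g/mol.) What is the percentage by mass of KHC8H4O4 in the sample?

Total n(LiOH) added = 0.2509 x 0.05681 = 0.01425 mol.
n(HNO3) used = 0.05026 x 0.01242 = 0.0006242 mol, which equals the excess n(LiOH).
So n(LiOH) consumed by the sample = 0.01425 - 0.0006242 = 0.01363 mol.
n(KHC8H4O4) = 0.01363 / 1 = 0.01363 mol.
mass KHC8H4O4 = 0.01363 x 204.22 = 2.783 g, so %KHC8H4O4 = 2.783/3.7497 x 100 = 74.2%.

74.2%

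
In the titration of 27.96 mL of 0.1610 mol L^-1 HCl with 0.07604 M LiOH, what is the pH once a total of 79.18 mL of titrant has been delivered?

n(acid) = 0.1610 x 0.02796 = 0.004502 mol; n(LiOH) added = 0.07604 x 0.07918 = 0.006021 mol.
Base is in excess by 0.006021 - 0.004502 = 0.001519 mol in a total volume of 0.1071 L.
[OH^-] = 0.001519/0.1071 = 0.01418 M, so pOH = 1.85 and pH = 14.00 - 1.85 = 12.15.

12.15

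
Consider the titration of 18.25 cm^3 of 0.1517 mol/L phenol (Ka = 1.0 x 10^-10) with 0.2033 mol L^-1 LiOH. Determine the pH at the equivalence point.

11.47

n(C6H5OH) = 0.1517 x 0.01825 = 0.002769 mol; V(LiOH) at equivalence = 0.002769/0.2033 = 0.01362 L.
At equivalence all the acid is converted to C6H5O-; total volume = 0.01825 + 0.01362 = 0.03187 L, so [C6H5O-] = 0.002769/0.03187 = 0.08687 M.
Kb = Kw/Ka = 1.0e-14 / 1.0 x 10^-10 = 0.000100.
[OH^-] = sqrt(Kb x [C6H5O-]) = sqrt(0.000100 x 0.08687) = 0.00295 M.
pOH = 2.53, so pH = 14.00 - 2.53 = 11.47.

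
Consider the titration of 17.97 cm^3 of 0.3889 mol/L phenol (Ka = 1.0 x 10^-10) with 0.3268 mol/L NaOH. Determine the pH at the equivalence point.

n(C6H5OH) = 0.3889 x 0.01797 = 0.006989 mol; V(NaOH) at equivalence = 0.006989/0.3268 = 0.02138 L.
At equivalence all the acid is converted to C6H5O-; total volume = 0.01797 + 0.02138 = 0.03935 L, so [C6H5O-] = 0.006989/0.03935 = 0.1776 M.
Kb = Kw/Ka = 1.0e-14 / 1.0 x 10^-10 = 0.000100.
[OH^-] = sqrt(Kb x [C6H5O-]) = sqrt(0.000100 x 0.1776) = 0.00421 M.
pOH = 2.38, so pH = 14.00 - 2.38 = 11.62.

11.62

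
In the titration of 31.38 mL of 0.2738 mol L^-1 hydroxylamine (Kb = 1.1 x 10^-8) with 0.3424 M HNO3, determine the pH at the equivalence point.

3.43

n(NH2OH) = 0.2738 x 0.03138 = 0.008592 mol; V(HNO3) at equivalence = 0.008592/0.3424 = 0.02509 L.
At equivalence the base is fully converted to NH3OH+; total volume = 0.05647 L, so [NH3OH+] = 0.008592/0.05647 = 0.1521 M.
Ka(NH3OH+) = Kw/Kb = 1.0e-14 / 1.1 x 10^-8 = 9.09e-7.
[H^+] = sqrt(Ka x [NH3OH+]) = sqrt(9.09e-7 x 0.1521) = 0.000372 M.
pH = -log(0.000372) = 3.43.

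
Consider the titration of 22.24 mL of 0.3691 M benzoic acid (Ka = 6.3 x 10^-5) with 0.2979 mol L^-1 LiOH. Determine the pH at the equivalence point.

8.71

n(C6H5COOH) = 0.3691 x 0.02224 = 0.008209 mol; V(LiOH) at equivalence = 0.008209/0.2979 = 0.02756 L.
At equivalence all the acid is converted to C6H5COO-; total volume = 0.02224 + 0.02756 = 0.04980 L, so [C6H5COO-] = 0.008209/0.04980 = 0.1648 M.
Kb = Kw/Ka = 1.0e-14 / 6.3 x 10^-5 = 1.59e-10.
[OH^-] = sqrt(Kb x [C6H5COO-]) = sqrt(1.59e-10 x 0.1648) = 5.12e-6 M.
pOH = 5.29, so pH = 14.00 - 5.29 = 8.71.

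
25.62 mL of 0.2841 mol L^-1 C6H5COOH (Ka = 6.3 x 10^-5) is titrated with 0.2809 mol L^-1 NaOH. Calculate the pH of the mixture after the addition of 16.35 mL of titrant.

4.43

Initial n(C6H5COOH) = 0.2841 x 0.02562 = 0.007279 mol.
n(NaOH) added = 0.2809 x 0.01635 = 0.004593 mol, converting that many moles of C6H5COOH to C6H5COO-.
Remaining n(C6H5COOH) = 0.002686 mol; n(C6H5COO-) = 0.004593 mol.
By Henderson-Hasselbalch, pH = pKa + log([A^-]/[HA]) = 4.20 + log(0.004593/0.002686) = 4.20 + (+0.23) = 4.43.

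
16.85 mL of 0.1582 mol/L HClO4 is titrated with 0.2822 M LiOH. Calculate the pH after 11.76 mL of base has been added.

n(acid) = 0.1582 x 0.01685 = 0.002666 mol; n(LiOH) added = 0.2822 x 0.01176 = 0.003319 mol.
Base is in excess by 0.003319 - 0.002666 = 0.0006530 mol in a total volume of 0.02861 L.
[OH^-] = 0.0006530/0.02861 = 0.02282 M, so pOH = 1.64 and pH = 14.00 - 1.64 = 12.36.

12.36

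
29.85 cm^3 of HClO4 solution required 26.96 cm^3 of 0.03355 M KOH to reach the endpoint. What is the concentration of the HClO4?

n(KOH) delivered = 0.03355 x 0.02696 = 0.0009045 mol.
For a 1:1 reaction, n(HClO4) = 0.0009045 mol.
[HClO4] = 0.0009045 mol / 0.02985 L = 0.0303 M.

0.0303 M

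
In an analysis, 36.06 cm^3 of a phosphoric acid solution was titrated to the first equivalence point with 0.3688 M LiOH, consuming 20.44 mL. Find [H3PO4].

0.209 M

n(LiOH) = 0.3688 x 0.02044 = 0.007538 mol.
At the first equivalence point, 1 mol OH^- react per mol H3PO4, so n(H3PO4) = 0.007538 / 1 = 0.007538 mol.
[H3PO4] = 0.007538 / 0.03606 L = 0.209 M.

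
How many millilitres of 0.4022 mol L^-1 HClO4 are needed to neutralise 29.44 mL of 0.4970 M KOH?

36.4 mL

n(KOH) = 0.4970 mol/L x 0.02944 L = 0.01463 mol.
At equivalence n(HClO4) = n(KOH) = 0.01463 mol.
V(HClO4) = 0.01463 / 0.4022 = 0.03638 L = 36.4 mL.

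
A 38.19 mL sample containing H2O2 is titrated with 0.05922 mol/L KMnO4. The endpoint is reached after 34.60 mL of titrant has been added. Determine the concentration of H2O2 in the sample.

n(KMnO4) = 0.05922 x 0.03460 = 0.002049 mol.
From the balanced equation, 2 mol KMnO4 reacts with 5 mol H2O2, so n(H2O2) = 0.002049 x 5/2 = 0.005123 mol.
[H2O2] = 0.005123 / 0.03819 L = 0.134 M.

0.134 M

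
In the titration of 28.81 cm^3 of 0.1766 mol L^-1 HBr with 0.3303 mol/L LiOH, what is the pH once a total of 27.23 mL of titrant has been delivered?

n(acid) = 0.1766 x 0.02881 = 0.005088 mol; n(LiOH) added = 0.3303 x 0.02723 = 0.008994 mol.
Base is in excess by 0.008994 - 0.005088 = 0.003906 mol in a total volume of 0.05604 L.
[OH^-] = 0.003906/0.05604 = 0.06970 M, so pOH = 1.16 and pH = 14.00 - 1.16 = 12.84.

12.84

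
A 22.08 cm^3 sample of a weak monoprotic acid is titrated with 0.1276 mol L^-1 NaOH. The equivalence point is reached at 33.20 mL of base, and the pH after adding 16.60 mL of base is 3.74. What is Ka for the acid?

1.8 x 10^-4

16.60 mL is half of the equivalence volume, so this is the half-equivalence point where [HA] = [A^-].
At half-equivalence pH = pKa, so pKa = 3.74.
Ka = 10^(-3.74) = 1.8 x 10^-4.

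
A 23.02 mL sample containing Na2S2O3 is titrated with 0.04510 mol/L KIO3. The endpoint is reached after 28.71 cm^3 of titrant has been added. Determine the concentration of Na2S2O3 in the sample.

0.337 M

n(KIO3) = 0.04510 x 0.02871 = 0.001295 mol.
From the balanced equation, 1 mol KIO3 reacts with 6 mol Na2S2O3, so n(Na2S2O3) = 0.001295 x 6/1 = 0.007769 mol.
[Na2S2O3] = 0.007769 / 0.02302 L = 0.337 M.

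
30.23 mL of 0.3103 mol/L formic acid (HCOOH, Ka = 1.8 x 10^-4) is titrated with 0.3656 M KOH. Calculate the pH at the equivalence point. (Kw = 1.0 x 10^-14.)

n(HCOOH) = 0.3103 x 0.03023 = 0.009380 mol; V(KOH) at equivalence = 0.009380/0.3656 = 0.02566 L.
At equivalence all the acid is converted to HCOO-; total volume = 0.03023 + 0.02566 = 0.05589 L, so [HCOO-] = 0.009380/0.05589 = 0.1678 M.
Kb = Kw/Ka = 1.0e-14 / 1.8 x 10^-4 = 5.56e-11.
[OH^-] = sqrt(Kb x [HCOO-]) = sqrt(5.56e-11 x 0.1678) = 3.05e-6 M.
pOH = 5.52, so pH = 14.00 - 5.52 = 8.48.

8.48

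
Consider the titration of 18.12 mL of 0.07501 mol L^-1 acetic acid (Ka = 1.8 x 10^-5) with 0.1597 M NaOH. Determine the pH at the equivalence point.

8.73

n(CH3COOH) = 0.07501 x 0.01812 = 0.001359 mol; V(NaOH) at equivalence = 0.001359/0.1597 = 0.008511 L.
At equivalence all the acid is converted to CH3COO-; total volume = 0.01812 + 0.008511 = 0.02663 L, so [CH3COO-] = 0.001359/0.02663 = 0.05104 M.
Kb = Kw/Ka = 1.0e-14 / 1.8 x 10^-5 = 5.56e-10.
[OH^-] = sqrt(Kb x [CH3COO-]) = sqrt(5.56e-10 x 0.05104) = 5.32e-6 M.
pOH = 5.27, so pH = 14.00 - 5.27 = 8.73.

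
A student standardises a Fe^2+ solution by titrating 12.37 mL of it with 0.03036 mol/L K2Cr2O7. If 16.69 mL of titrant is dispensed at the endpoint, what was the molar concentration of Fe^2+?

n(K2Cr2O7) = 0.03036 x 0.01669 = 0.0005067 mol.
From the balanced equation, 1 mol K2Cr2O7 reacts with 6 mol Fe^2+, so n(Fe^2+) = 0.0005067 x 6/1 = 0.003040 mol.
[Fe^2+] = 0.003040 / 0.01237 L = 0.246 M.

0.246 M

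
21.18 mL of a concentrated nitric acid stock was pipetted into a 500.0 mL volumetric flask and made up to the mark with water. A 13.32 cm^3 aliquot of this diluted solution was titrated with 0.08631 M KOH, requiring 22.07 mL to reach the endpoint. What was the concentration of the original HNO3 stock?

3.38 M

n(KOH) = 0.08631 x 0.02207 = 0.001905 mol.
n(HNO3) in the aliquot = 0.001905 mol.
[diluted HNO3] = 0.001905 / 0.01332 = 0.1430 M.
Dilution factor = 500.0/21.18 = 23.61, so [stock] = 0.1430 x 23.61 = 3.38 M.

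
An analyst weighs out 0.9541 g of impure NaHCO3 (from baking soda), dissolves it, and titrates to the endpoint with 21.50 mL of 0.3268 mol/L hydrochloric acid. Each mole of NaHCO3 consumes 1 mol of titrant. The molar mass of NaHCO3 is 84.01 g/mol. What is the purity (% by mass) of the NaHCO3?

n(HCl) = 0.3268 x 0.02150 = 0.007026 mol.
n(NaHCO3) = 0.007026 / 1 = 0.007026 mol.
mass of NaHCO3 = 0.007026 x 84.01 = 0.5903 g.
% purity = 0.5903 / 0.9541 x 100 = 61.9%.

61.9%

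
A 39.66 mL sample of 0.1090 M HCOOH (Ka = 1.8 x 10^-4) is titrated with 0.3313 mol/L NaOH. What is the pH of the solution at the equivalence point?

n(HCOOH) = 0.1090 x 0.03966 = 0.004323 mol; V(NaOH) at equivalence = 0.004323/0.3313 = 0.01305 L.
At equivalence all the acid is converted to HCOO-; total volume = 0.03966 + 0.01305 = 0.05271 L, so [HCOO-] = 0.004323/0.05271 = 0.08202 M.
Kb = Kw/Ka = 1.0e-14 / 1.8 x 10^-4 = 5.56e-11.
[OH^-] = sqrt(Kb x [HCOO-]) = sqrt(5.56e-11 x 0.08202) = 2.13e-6 M.
pOH = 5.67, so pH = 14.00 - 5.67 = 8.33.

8.33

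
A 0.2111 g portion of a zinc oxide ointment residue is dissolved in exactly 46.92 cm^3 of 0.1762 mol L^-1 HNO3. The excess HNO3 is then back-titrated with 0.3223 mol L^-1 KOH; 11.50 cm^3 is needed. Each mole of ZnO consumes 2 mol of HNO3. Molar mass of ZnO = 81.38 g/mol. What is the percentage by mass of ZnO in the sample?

Total n(HNO3) added = 0.1762 x 0.04692 = 0.008267 mol.
n(KOH) used = 0.3223 x 0.01150 = 0.003706 mol, which equals the excess n(HNO3).
So n(HNO3) consumed by the sample = 0.008267 - 0.003706 = 0.004561 mol.
n(ZnO) = 0.004561 / 2 = 0.002280 mol.
mass ZnO = 0.002280 x 81.38 = 0.1856 g, so %ZnO = 0.1856/0.2111 x 100 = 87.9%.

87.9%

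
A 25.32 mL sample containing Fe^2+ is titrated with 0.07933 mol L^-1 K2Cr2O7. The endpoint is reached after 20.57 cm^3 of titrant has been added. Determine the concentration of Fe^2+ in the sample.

n(K2Cr2O7) = 0.07933 x 0.02057 = 0.001632 mol.
From the balanced equation, 1 mol K2Cr2O7 reacts with 6 mol Fe^2+, so n(Fe^2+) = 0.001632 x 6/1 = 0.009791 mol.
[Fe^2+] = 0.009791 / 0.02532 L = 0.387 M.

0.387 M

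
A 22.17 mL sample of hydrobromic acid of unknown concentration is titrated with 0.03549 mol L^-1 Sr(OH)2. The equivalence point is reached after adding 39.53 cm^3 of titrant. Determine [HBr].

n(Sr(OH)2) delivered = 0.03549 x 0.03953 = 0.001403 mol.
The reaction is 2 HBr + 1 Sr(OH)2, so n(HBr) = 0.001403 x 2/1 = 0.002806 mol.
[HBr] = 0.002806 mol / 0.02217 L = 0.127 M.

0.127 M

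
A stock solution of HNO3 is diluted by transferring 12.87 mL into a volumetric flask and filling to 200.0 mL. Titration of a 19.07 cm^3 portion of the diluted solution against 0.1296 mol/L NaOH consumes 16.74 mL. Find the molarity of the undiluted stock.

n(NaOH) = 0.1296 x 0.01674 = 0.002170 mol.
n(HNO3) in the aliquot = 0.002170 mol.
[diluted HNO3] = 0.002170 / 0.01907 = 0.1138 M.
Dilution factor = 200.0/12.87 = 15.54, so [stock] = 0.1138 x 15.54 = 1.77 M.

1.77 M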